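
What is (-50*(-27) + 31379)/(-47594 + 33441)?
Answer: -32729/14153 ≈ -2.3125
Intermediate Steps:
(-50*(-27) + 31379)/(-47594 + 33441) = (1350 + 31379)/(-14153) = 32729*(-1/14153) = -32729/14153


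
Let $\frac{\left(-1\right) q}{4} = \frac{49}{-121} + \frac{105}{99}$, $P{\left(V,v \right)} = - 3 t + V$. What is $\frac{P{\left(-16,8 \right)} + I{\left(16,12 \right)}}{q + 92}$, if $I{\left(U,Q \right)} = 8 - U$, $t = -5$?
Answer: $- \frac{3267}{32444} \approx -0.1007$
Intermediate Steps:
$P{\left(V,v \right)} = 15 + V$ ($P{\left(V,v \right)} = \left(-3\right) \left(-5\right) + V = 15 + V$)
$q = - \frac{952}{363}$ ($q = - 4 \left(\frac{49}{-121} + \frac{105}{99}\right) = - 4 \left(49 \left(- \frac{1}{121}\right) + 105 \cdot \frac{1}{99}\right) = - 4 \left(- \frac{49}{121} + \frac{35}{33}\right) = \left(-4\right) \frac{238}{363} = - \frac{952}{363} \approx -2.6226$)
$\frac{P{\left(-16,8 \right)} + I{\left(16,12 \right)}}{q + 92} = \frac{\left(15 - 16\right) + \left(8 - 16\right)}{- \frac{952}{363} + 92} = \frac{-1 + \left(8 - 16\right)}{\frac{32444}{363}} = \left(-1 - 8\right) \frac{363}{32444} = \left(-9\right) \frac{363}{32444} = - \frac{3267}{32444}$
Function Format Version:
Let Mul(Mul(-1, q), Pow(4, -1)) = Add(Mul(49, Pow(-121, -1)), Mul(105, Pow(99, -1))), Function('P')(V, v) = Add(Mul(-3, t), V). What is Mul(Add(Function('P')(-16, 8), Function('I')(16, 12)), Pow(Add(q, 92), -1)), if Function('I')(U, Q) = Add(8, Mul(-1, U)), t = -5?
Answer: Rational(-3267, 32444) ≈ -0.10070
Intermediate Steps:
Function('P')(V, v) = Add(15, V) (Function('P')(V, v) = Add(Mul(-3, -5), V) = Add(15, V))
q = Rational(-952, 363) (q = Mul(-4, Add(Mul(49, Pow(-121, -1)), Mul(105, Pow(99, -1)))) = Mul(-4, Add(Mul(49, Rational(-1, 121)), Mul(105, Rational(1, 99)))) = Mul(-4, Add(Rational(-49, 121), Rational(35, 33))) = Mul(-4, Rational(238, 363)) = Rational(-952, 363) ≈ -2.6226)
Mul(Add(Function('P')(-16, 8), Function('I')(16, 12)), Pow(Add(q, 92), -1)) = Mul(Add(Add(15, -16), Add(8, Mul(-1, 16))), Pow(Add(Rational(-952, 363), 92), -1)) = Mul(Add(-1, Add(8, -16)), Pow(Rational(32444, 363), -1)) = Mul(Add(-1, -8), Rational(363, 32444)) = Mul(-9, Rational(363, 32444)) = Rational(-3267, 32444)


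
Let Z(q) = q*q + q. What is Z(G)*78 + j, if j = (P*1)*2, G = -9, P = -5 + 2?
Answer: 5610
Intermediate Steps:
P = -3
Z(q) = q + q**2 (Z(q) = q**2 + q = q + q**2)
j = -6 (j = -3*1*2 = -3*2 = -6)
Z(G)*78 + j = -9*(1 - 9)*78 - 6 = -9*(-8)*78 - 6 = 72*78 - 6 = 5616 - 6 = 5610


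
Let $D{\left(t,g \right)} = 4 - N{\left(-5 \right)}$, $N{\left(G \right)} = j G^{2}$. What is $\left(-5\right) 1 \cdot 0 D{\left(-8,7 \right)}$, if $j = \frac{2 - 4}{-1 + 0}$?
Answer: $0$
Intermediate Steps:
$j = 2$ ($j = - \frac{2}{-1} = \left(-2\right) \left(-1\right) = 2$)
$N{\left(G \right)} = 2 G^{2}$
$D{\left(t,g \right)} = -46$ ($D{\left(t,g \right)} = 4 - 2 \left(-5\right)^{2} = 4 - 2 \cdot 25 = 4 - 50 = -46$)
$\left(-5\right) 1 \cdot 0 D{\left(-8,7 \right)} = \left(-5\right) 1 \cdot 0 \left(-46\right) = \left(-5\right) 0 \left(-46\right) = 0 \left(-46\right) = 0$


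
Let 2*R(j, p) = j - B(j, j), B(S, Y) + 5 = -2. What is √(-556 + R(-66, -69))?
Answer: I*√2342/2 ≈ 24.197*I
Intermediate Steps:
B(S, Y) = -7 (B(S, Y) = -5 - 2 = -7)
R(j, p) = 7/2 + j/2 (R(j, p) = (j - 1*(-7))/2 = (j + 7)/2 = (7 + j)/2 = 7/2 + j/2)
√(-556 + R(-66, -69)) = √(-556 + (7/2 + (½)*(-66))) = √(-556 + (7/2 - 33)) = √(-556 - 59/2) = √(-1171/2) = I*√2342/2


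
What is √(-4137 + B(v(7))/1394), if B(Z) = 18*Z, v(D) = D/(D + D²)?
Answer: I*√32156656782/2788 ≈ 64.319*I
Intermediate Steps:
√(-4137 + B(v(7))/1394) = √(-4137 + (18/(1 + 7))/1394) = √(-4137 + (18/8)*(1/1394)) = √(-4137 + (18*(⅛))*(1/1394)) = √(-4137 + (9/4)*(1/1394)) = √(-4137 + 9/5576) = √(-23067903/5576) = I*√32156656782/2788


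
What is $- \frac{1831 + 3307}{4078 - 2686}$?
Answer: $- \frac{2569}{696} \approx -3.6911$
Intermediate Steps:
$- \frac{1831 + 3307}{4078 - 2686} = - \frac{5138}{1392} = \left(-1\right) \frac{2569}{696} = - \frac{2569}{696}$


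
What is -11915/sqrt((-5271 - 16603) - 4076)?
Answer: 2383*I*sqrt(1038)/1038 ≈ 73.965*I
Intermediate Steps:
-11915/sqrt((-5271 - 16603) - 4076) = -11915/sqrt(-21874 - 4076) = -11915*(-I*sqrt(1038)/5190) = -(-2383)*I*sqrt(1038)/1038 = 2383*I*sqrt(1038)/1038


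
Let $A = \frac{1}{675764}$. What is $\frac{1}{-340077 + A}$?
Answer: $- \frac{675764}{229811793827} \approx -2.9405 \cdot 10^{-6}$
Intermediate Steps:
$A = \frac{1}{675764} \approx 1.4798 \cdot 10^{-6}$
$\frac{1}{-340077 + A} = \frac{1}{-340077 + \frac{1}{675764}} = \frac{1}{- \frac{229811793827}{675764}} = - \frac{675764}{229811793827}$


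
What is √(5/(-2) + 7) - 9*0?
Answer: 3*√2/2 ≈ 2.1213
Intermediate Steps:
√(5/(-2) + 7) - 9*0 = √(5*(-½) + 7) + 0 = √(-5/2 + 7) + 0 = √(9/2) + 0 = 3*√2/2 + 0 = 3*√2/2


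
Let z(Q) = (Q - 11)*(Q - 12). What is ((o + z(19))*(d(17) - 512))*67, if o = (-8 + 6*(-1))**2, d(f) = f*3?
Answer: -7783524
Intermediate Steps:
d(f) = 3*f
o = 196 (o = (-8 - 6)**2 = (-14)**2 = 196)
z(Q) = (-12 + Q)*(-11 + Q) (z(Q) = (-11 + Q)*(-12 + Q) = (-12 + Q)*(-11 + Q))
((o + z(19))*(d(17) - 512))*67 = ((196 + (132 + 19**2 - 23*19))*(3*17 - 512))*67 = ((196 + (132 + 361 - 437))*(51 - 512))*67 = ((196 + 56)*(-461))*67 = (252*(-461))*67 = -116172*67 = -7783524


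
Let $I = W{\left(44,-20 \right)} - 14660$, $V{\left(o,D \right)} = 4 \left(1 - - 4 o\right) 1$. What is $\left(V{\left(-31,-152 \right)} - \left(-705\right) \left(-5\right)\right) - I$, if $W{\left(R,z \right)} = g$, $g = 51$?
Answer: $10592$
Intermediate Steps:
$W{\left(R,z \right)} = 51$
$V{\left(o,D \right)} = 4 + 16 o$ ($V{\left(o,D \right)} = 4 \left(1 + 4 o\right) 1 = \left(4 + 16 o\right) 1 = 4 + 16 o$)
$I = -14609$ ($I = 51 - 14660 = -14609$)
$\left(V{\left(-31,-152 \right)} - \left(-705\right) \left(-5\right)\right) - I = \left(\left(4 + 16 \left(-31\right)\right) - \left(-705\right) \left(-5\right)\right) - -14609 = \left(\left(4 - 496\right) - 3525\right) + 14609 = \left(-492 - 3525\right) + 14609 = -4017 + 14609 = 10592$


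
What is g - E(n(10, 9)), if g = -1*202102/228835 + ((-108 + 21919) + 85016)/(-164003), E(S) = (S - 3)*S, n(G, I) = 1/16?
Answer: -1854203830303/1372512055040 ≈ -1.3510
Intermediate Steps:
n(G, I) = 1/16
E(S) = S*(-3 + S) (E(S) = (-3 + S)*S = S*(-3 + S))
g = -8227298693/5361375215 (g = -202102*1/228835 + (21811 + 85016)*(-1/164003) = -202102/228835 + 106827*(-1/164003) = -202102/228835 - 15261/23429 = -8227298693/5361375215 ≈ -1.5345)
g - E(n(10, 9)) = -8227298693/5361375215 - (-3 + 1/16)/16 = -8227298693/5361375215 - (-47)/(16*16) = -8227298693/5361375215 - 1*(-47/256) = -8227298693/5361375215 + 47/256 = -1854203830303/1372512055040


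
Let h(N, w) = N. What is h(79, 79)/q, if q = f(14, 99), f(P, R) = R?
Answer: 79/99 ≈ 0.79798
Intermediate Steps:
q = 99
h(79, 79)/q = 79/99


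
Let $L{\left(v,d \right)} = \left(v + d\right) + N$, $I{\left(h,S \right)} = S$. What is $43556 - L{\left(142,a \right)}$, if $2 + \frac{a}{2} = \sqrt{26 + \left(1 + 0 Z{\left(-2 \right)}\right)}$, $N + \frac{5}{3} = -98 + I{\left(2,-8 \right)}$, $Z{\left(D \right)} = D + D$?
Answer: $\frac{130577}{3} - 6 \sqrt{3} \approx 43515.0$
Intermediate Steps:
$Z{\left(D \right)} = 2 D$
$N = - \frac{323}{3}$ ($N = - \frac{5}{3} - 106 = - \frac{323}{3} \approx -107.67$)
$a = -4 + 6 \sqrt{3}$ ($a = -4 + 2 \sqrt{26 + \left(1 + 0 \cdot 2 \left(-2\right)\right)} = -4 + 2 \sqrt{26 + \left(1 + 0 \left(-4\right)\right)} = -4 + 2 \sqrt{26 + \left(1 + 0\right)} = -4 + 2 \sqrt{26 + 1} = -4 + 2 \sqrt{27} = -4 + 2 \cdot 3 \sqrt{3} = -4 + 6 \sqrt{3} \approx 6.3923$)
$L{\left(v,d \right)} = - \frac{323}{3} + d + v$ ($L{\left(v,d \right)} = \left(v + d\right) - \frac{323}{3} = \left(d + v\right) - \frac{323}{3} = - \frac{323}{3} + d + v$)
$43556 - L{\left(142,a \right)} = 43556 - \left(- \frac{323}{3} - \left(4 - 6 \sqrt{3}\right) + 142\right) = 43556 - \left(\frac{91}{3} + 6 \sqrt{3}\right) = \frac{130577}{3} - 6 \sqrt{3}$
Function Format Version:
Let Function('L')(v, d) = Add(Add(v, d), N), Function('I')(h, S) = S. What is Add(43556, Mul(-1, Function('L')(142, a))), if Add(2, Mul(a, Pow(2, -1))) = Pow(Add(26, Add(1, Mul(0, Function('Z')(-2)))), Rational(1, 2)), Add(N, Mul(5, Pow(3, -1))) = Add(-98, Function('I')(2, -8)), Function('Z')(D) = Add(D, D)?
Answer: Add(Rational(130577, 3), Mul(-6, Pow(3, Rational(1, 2)))) ≈ 43515.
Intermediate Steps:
Function('Z')(D) = Mul(2, D)
N = Rational(-323, 3) (N = Add(Rational(-5, 3), Add(-98, -8)) = Add(Rational(-5, 3), -106) = Rational(-323, 3) ≈ -107.67)
a = Add(-4, Mul(6, Pow(3, Rational(1, 2)))) (a = Add(-4, Mul(2, Pow(Add(26, Add(1, Mul(0, Mul(2, -2)))), Rational(1, 2)))) = Add(-4, Mul(2, Pow(Add(26, Add(1, Mul(0, -4))), Rational(1, 2)))) = Add(-4, Mul(2, Pow(Add(26, Add(1, 0)), Rational(1, 2)))) = Add(-4, Mul(2, Pow(Add(26, 1), Rational(1, 2)))) = Add(-4, Mul(2, Pow(27, Rational(1, 2)))) = Add(-4, Mul(2, Mul(3, Pow(3, Rational(1, 2))))) = Add(-4, Mul(6, Pow(3, Rational(1, 2)))) ≈ 6.3923)
Function('L')(v, d) = Add(Rational(-323, 3), d, v) (Function('L')(v, d) = Add(Add(v, d), Rational(-323, 3)) = Add(Add(d, v), Rational(-323, 3)) = Add(Rational(-323, 3), d, v))
Add(43556, Mul(-1, Function('L')(142, a))) = Add(43556, Mul(-1, Add(Rational(-323, 3), Add(-4, Mul(6, Pow(3, Rational(1, 2)))), 142))) = Add(43556, Mul(-1, Add(Rational(91, 3), Mul(6, Pow(3, Rational(1, 2)))))) = Add(43556, Add(Rational(-91, 3), Mul(-6, Pow(3, Rational(1, 2))))) = Add(Rational(130577, 3), Mul(-6, Pow(3, Rational(1, 2))))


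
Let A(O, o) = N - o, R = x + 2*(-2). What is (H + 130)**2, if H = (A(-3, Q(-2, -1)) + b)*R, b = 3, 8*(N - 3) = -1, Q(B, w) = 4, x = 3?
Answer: 1050625/64 ≈ 16416.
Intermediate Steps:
N = 23/8 (N = 3 + (1/8)*(-1) = 3 - 1/8 = 23/8 ≈ 2.8750)
R = -1 (R = 3 + 2*(-2) = 3 - 4 = -1)
A(O, o) = 23/8 - o
H = -15/8 (H = ((23/8 - 1*4) + 3)*(-1) = ((23/8 - 4) + 3)*(-1) = (-9/8 + 3)*(-1) = (15/8)*(-1) = -15/8 ≈ -1.8750)
(H + 130)**2 = (-15/8 + 130)**2 = (1025/8)**2 = 1050625/64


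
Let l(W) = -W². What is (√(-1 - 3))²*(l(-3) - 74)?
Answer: 332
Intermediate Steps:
(√(-1 - 3))²*(l(-3) - 74) = (√(-1 - 3))²*(-1*(-3)² - 74) = (√(-4))²*(-1*9 - 74) = (2*I)²*(-9 - 74) = -4*(-83) = 332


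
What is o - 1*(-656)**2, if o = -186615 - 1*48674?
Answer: -665625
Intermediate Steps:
o = -235289 (o = -186615 - 48674 = -235289)
o - 1*(-656)**2 = -235289 - 1*(-656)**2 = -235289 - 1*430336 = -235289 - 430336 = -665625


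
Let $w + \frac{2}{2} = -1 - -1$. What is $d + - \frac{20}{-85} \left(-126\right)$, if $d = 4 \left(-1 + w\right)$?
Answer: $- \frac{640}{17} \approx -37.647$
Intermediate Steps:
$w = -1$ ($w = -1 - 0 = -1 + \left(-1 + 1\right) = -1 + 0 = -1$)
$d = -8$ ($d = 4 \left(-1 - 1\right) = 4 \left(-2\right) = -8$)
$d + - \frac{20}{-85} \left(-126\right) = -8 + - \frac{20}{-85} \left(-126\right) = -8 + \left(-20\right) \left(- \frac{1}{85}\right) \left(-126\right) = -8 + \frac{4}{17} \left(-126\right) = -8 - \frac{504}{17} = - \frac{640}{17}$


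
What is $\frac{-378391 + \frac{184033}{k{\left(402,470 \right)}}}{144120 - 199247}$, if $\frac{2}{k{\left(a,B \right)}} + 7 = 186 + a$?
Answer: $- \frac{106166391}{110254} \approx -962.93$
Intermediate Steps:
$k{\left(a,B \right)} = \frac{2}{179 + a}$ ($k{\left(a,B \right)} = \frac{2}{-7 + \left(186 + a\right)} = \frac{2}{179 + a}$)
$\frac{-378391 + \frac{184033}{k{\left(402,470 \right)}}}{144120 - 199247} = \frac{-378391 + \frac{184033}{2 \frac{1}{179 + 402}}}{144120 - 199247} = \frac{-378391 + \frac{184033}{2 \cdot \frac{1}{581}}}{-55127} = \left(-378391 + \frac{184033}{2 \cdot \frac{1}{581}}\right) \left(- \frac{1}{55127}\right) = \left(-378391 + \frac{184033}{\frac{2}{581}}\right) \left(- \frac{1}{55127}\right) = \left(-378391 + 184033 \cdot \frac{581}{2}\right) \left(- \frac{1}{55127}\right) = \left(-378391 + \frac{106923173}{2}\right) \left(- \frac{1}{55127}\right) = \frac{106166391}{2} \left(- \frac{1}{55127}\right) = - \frac{106166391}{110254}$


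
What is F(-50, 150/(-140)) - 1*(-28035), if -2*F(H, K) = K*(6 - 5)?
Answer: 784995/28 ≈ 28036.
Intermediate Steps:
F(H, K) = -K/2 (F(H, K) = -K*(6 - 5)/2 = -K/2)
F(-50, 150/(-140)) - 1*(-28035) = -75/(-140) - 1*(-28035) = -75*(-1)/140 + 28035 = -½*(-15/14) + 28035 = 15/28 + 28035 = 784995/28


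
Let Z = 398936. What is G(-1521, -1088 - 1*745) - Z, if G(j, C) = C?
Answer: -400769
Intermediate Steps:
G(-1521, -1088 - 1*745) - Z = (-1088 - 1*745) - 1*398936 = (-1088 - 745) - 398936 = -1833 - 398936 = -400769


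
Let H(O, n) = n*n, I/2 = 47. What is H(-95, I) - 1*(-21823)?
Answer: 30659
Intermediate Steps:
I = 94 (I = 2*47 = 94)
H(O, n) = n²
H(-95, I) - 1*(-21823) = 94² - 1*(-21823) = 8836 + 21823 = 30659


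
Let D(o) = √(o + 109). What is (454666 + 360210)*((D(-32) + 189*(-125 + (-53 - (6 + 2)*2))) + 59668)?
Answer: 18743777752 + 814876*√77 ≈ 1.8751e+10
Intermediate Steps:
D(o) = √(109 + o)
(454666 + 360210)*((D(-32) + 189*(-125 + (-53 - (6 + 2)*2))) + 59668) = (454666 + 360210)*((√(109 - 32) + 189*(-125 + (-53 - (6 + 2)*2))) + 59668) = 814876*((√77 + 189*(-125 + (-53 - 8*2))) + 59668) = 814876*((√77 + 189*(-125 + (-53 - 1*16))) + 59668) = 814876*((√77 + 189*(-125 + (-53 - 16))) + 59668) = 814876*((√77 + 189*(-125 - 69)) + 59668) = 814876*((√77 + 189*(-194)) + 59668) = 814876*((√77 - 36666) + 59668) = 814876*((-36666 + √77) + 59668) = 814876*(23002 + √77) = 18743777752 + 814876*√77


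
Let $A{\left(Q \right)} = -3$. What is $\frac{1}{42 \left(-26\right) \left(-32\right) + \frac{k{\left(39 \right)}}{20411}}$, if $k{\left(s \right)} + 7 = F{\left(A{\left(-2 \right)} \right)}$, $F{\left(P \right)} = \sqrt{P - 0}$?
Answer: $\frac{14557981992547}{508714117754868532} - \frac{20411 i \sqrt{3}}{508714117754868532} \approx 2.8617 \cdot 10^{-5} - 6.9495 \cdot 10^{-14} i$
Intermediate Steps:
$F{\left(P \right)} = \sqrt{P}$ ($F{\left(P \right)} = \sqrt{P + 0} = \sqrt{P}$)
$k{\left(s \right)} = -7 + i \sqrt{3}$ ($k{\left(s \right)} = -7 + \sqrt{-3} = -7 + i \sqrt{3}$)
$\frac{1}{42 \left(-26\right) \left(-32\right) + \frac{k{\left(39 \right)}}{20411}} = \frac{1}{42 \left(-26\right) \left(-32\right) + \frac{-7 + i \sqrt{3}}{20411}} = \frac{1}{\left(-1092\right) \left(-32\right) + \left(-7 + i \sqrt{3}\right) \frac{1}{20411}} = \frac{1}{34944 - \left(\frac{7}{20411} - \frac{i \sqrt{3}}{20411}\right)} = \frac{1}{\frac{713241977}{20411} + \frac{i \sqrt{3}}{20411}}$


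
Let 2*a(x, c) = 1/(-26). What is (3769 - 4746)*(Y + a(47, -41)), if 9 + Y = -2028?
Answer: 103488725/52 ≈ 1.9902e+6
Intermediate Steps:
a(x, c) = -1/52 (a(x, c) = (½)/(-26) = (½)*(-1/26) = -1/52)
Y = -2037 (Y = -9 - 2028 = -2037)
(3769 - 4746)*(Y + a(47, -41)) = (3769 - 4746)*(-2037 - 1/52) = -977*(-105925/52) = 103488725/52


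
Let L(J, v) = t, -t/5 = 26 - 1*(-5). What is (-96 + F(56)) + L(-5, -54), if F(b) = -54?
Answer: -305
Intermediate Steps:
t = -155 (t = -5*(26 - 1*(-5)) = -5*(26 + 5) = -5*31 = -155)
L(J, v) = -155
(-96 + F(56)) + L(-5, -54) = (-96 - 54) - 155 = -150 - 155 = -305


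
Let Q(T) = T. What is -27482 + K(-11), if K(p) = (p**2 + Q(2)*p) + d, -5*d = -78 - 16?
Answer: -136821/5 ≈ -27364.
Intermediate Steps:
d = 94/5 (d = -(-78 - 16)/5 = -1/5*(-94) = 94/5 ≈ 18.800)
K(p) = 94/5 + p**2 + 2*p (K(p) = (p**2 + 2*p) + 94/5 = 94/5 + p**2 + 2*p)
-27482 + K(-11) = -27482 + (94/5 + (-11)**2 + 2*(-11)) = -27482 + (94/5 + 121 - 22) = -27482 + 589/5 = -136821/5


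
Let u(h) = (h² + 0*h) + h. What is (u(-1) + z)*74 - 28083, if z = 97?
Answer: -20905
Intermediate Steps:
u(h) = h + h² (u(h) = (h² + 0) + h = h² + h = h + h²)
(u(-1) + z)*74 - 28083 = (-(1 - 1) + 97)*74 - 28083 = (-1*0 + 97)*74 - 28083 = (0 + 97)*74 - 28083 = 97*74 - 28083 = 7178 - 28083 = -20905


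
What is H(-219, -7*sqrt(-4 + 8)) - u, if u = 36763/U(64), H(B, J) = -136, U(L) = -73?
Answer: 26835/73 ≈ 367.60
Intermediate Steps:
u = -36763/73 (u = 36763/(-73) = 36763*(-1/73) = -36763/73 ≈ -503.60)
H(-219, -7*sqrt(-4 + 8)) - u = -136 - 1*(-36763/73) = -136 + 36763/73 = 26835/73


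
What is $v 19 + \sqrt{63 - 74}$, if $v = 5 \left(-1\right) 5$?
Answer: $-475 + i \sqrt{11} \approx -475.0 + 3.3166 i$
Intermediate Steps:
$v = -25$ ($v = \left(-5\right) 5 = -25$)
$v 19 + \sqrt{63 - 74} = \left(-25\right) 19 + \sqrt{63 - 74} = -475 + \sqrt{-11} = -475 + i \sqrt{11}$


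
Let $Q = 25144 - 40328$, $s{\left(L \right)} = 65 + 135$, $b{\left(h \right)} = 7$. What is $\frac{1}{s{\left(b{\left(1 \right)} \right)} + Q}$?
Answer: $- \frac{1}{14984} \approx -6.6738 \cdot 10^{-5}$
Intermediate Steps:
$s{\left(L \right)} = 200$
$Q = -15184$
$\frac{1}{s{\left(b{\left(1 \right)} \right)} + Q} = \frac{1}{200 - 15184} = \frac{1}{-14984} = - \frac{1}{14984}$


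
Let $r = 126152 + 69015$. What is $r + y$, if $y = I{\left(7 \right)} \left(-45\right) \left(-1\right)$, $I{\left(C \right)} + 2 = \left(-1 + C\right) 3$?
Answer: $195887$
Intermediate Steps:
$I{\left(C \right)} = -5 + 3 C$ ($I{\left(C \right)} = -2 + \left(-1 + C\right) 3 = -2 + \left(-3 + 3 C\right) = -5 + 3 C$)
$r = 195167$
$y = 720$ ($y = \left(-5 + 3 \cdot 7\right) \left(-45\right) \left(-1\right) = \left(-5 + 21\right) \left(-45\right) \left(-1\right) = 16 \left(-45\right) \left(-1\right) = \left(-720\right) \left(-1\right) = 720$)
$r + y = 195167 + 720 = 195887$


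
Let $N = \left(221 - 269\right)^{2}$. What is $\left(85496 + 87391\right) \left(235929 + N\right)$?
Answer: $41187388671$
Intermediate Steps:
$N = 2304$ ($N = \left(-48\right)^{2} = 2304$)
$\left(85496 + 87391\right) \left(235929 + N\right) = \left(85496 + 87391\right) \left(235929 + 2304\right) = 172887 \cdot 238233 = 41187388671$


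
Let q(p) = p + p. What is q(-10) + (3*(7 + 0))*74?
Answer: 1534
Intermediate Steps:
q(p) = 2*p
q(-10) + (3*(7 + 0))*74 = 2*(-10) + (3*(7 + 0))*74 = -20 + (3*7)*74 = -20 + 21*74 = -20 + 1554 = 1534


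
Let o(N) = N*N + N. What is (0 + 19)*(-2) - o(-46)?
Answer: -2108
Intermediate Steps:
o(N) = N + N² (o(N) = N² + N = N + N²)
(0 + 19)*(-2) - o(-46) = (0 + 19)*(-2) - (-46)*(1 - 46) = 19*(-2) - (-46)*(-45) = -38 - 1*2070 = -38 - 2070 = -2108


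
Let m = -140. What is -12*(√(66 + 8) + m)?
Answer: 1680 - 12*√74 ≈ 1576.8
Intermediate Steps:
-12*(√(66 + 8) + m) = -12*(√(66 + 8) - 140) = -12*(√74 - 140) = -12*(-140 + √74) = 1680 - 12*√74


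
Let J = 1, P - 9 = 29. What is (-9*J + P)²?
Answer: 841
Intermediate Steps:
P = 38 (P = 9 + 29 = 38)
(-9*J + P)² = (-9*1 + 38)² = (-9 + 38)² = 29² = 841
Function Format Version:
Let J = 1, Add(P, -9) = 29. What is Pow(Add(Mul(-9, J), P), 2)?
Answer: 841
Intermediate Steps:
P = 38 (P = Add(9, 29) = 38)
Pow(Add(Mul(-9, J), P), 2) = Pow(Add(Mul(-9, 1), 38), 2) = Pow(Add(-9, 38), 2) = Pow(29, 2) = 841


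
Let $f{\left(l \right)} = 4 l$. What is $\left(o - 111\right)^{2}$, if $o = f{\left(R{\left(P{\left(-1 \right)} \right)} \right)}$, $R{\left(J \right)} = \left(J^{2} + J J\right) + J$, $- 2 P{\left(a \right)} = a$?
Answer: $11449$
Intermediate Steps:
$P{\left(a \right)} = - \frac{a}{2}$
$R{\left(J \right)} = J + 2 J^{2}$ ($R{\left(J \right)} = \left(J^{2} + J^{2}\right) + J = 2 J^{2} + J = J + 2 J^{2}$)
$o = 4$ ($o = 4 \left(- \frac{1}{2}\right) \left(-1\right) \left(1 + 2 \left(\left(- \frac{1}{2}\right) \left(-1\right)\right)\right) = 4 \frac{1 + 2 \cdot \frac{1}{2}}{2} = 4 \frac{1 + 1}{2} = 4 \cdot \frac{1}{2} \cdot 2 = 4 \cdot 1 = 4$)
$\left(o - 111\right)^{2} = \left(4 - 111\right)^{2} = \left(-107\right)^{2} = 11449$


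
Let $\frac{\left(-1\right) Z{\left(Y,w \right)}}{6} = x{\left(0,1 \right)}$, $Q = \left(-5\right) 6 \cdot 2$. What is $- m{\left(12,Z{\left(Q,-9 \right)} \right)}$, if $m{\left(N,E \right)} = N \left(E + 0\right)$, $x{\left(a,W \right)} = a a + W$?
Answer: $72$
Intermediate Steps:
$Q = -60$ ($Q = \left(-30\right) 2 = -60$)
$x{\left(a,W \right)} = W + a^{2}$ ($x{\left(a,W \right)} = a^{2} + W = W + a^{2}$)
$Z{\left(Y,w \right)} = -6$ ($Z{\left(Y,w \right)} = - 6 \left(1 + 0^{2}\right) = - 6 \left(1 + 0\right) = \left(-6\right) 1 = -6$)
$m{\left(N,E \right)} = E N$ ($m{\left(N,E \right)} = N E = E N$)
$- m{\left(12,Z{\left(Q,-9 \right)} \right)} = - \left(-6\right) 12 = \left(-1\right) \left(-72\right) = 72$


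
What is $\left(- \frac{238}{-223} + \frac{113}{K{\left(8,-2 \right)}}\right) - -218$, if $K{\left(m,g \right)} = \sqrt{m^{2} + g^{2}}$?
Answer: $\frac{48852}{223} + \frac{113 \sqrt{17}}{34} \approx 232.77$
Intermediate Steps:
$K{\left(m,g \right)} = \sqrt{g^{2} + m^{2}}$
$\left(- \frac{238}{-223} + \frac{113}{K{\left(8,-2 \right)}}\right) - -218 = \left(- \frac{238}{-223} + \frac{113}{\sqrt{\left(-2\right)^{2} + 8^{2}}}\right) - -218 = \left(\left(-238\right) \left(- \frac{1}{223}\right) + \frac{113}{\sqrt{4 + 64}}\right) + 218 = \left(\frac{238}{223} + \frac{113}{\sqrt{68}}\right) + 218 = \left(\frac{238}{223} + \frac{113}{2 \sqrt{17}}\right) + 218 = \left(\frac{238}{223} + 113 \frac{\sqrt{17}}{34}\right) + 218 = \left(\frac{238}{223} + \frac{113 \sqrt{17}}{34}\right) + 218 = \frac{48852}{223} + \frac{113 \sqrt{17}}{34}$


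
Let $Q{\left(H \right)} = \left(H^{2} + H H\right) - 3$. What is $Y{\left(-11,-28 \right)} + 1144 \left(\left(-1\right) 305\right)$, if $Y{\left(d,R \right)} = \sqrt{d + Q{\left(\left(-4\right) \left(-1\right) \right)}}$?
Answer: $-348920 + 3 \sqrt{2} \approx -3.4892 \cdot 10^{5}$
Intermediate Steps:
$Q{\left(H \right)} = -3 + 2 H^{2}$ ($Q{\left(H \right)} = \left(H^{2} + H^{2}\right) - 3 = 2 H^{2} - 3 = -3 + 2 H^{2}$)
$Y{\left(d,R \right)} = \sqrt{29 + d}$ ($Y{\left(d,R \right)} = \sqrt{d - \left(3 - 2 \left(\left(-4\right) \left(-1\right)\right)^{2}\right)} = \sqrt{d - \left(3 - 2 \cdot 4^{2}\right)} = \sqrt{d + \left(-3 + 2 \cdot 16\right)} = \sqrt{d + \left(-3 + 32\right)} = \sqrt{d + 29} = \sqrt{29 + d}$)
$Y{\left(-11,-28 \right)} + 1144 \left(\left(-1\right) 305\right) = \sqrt{29 - 11} + 1144 \left(\left(-1\right) 305\right) = \sqrt{18} + 1144 \left(-305\right) = 3 \sqrt{2} - 348920 = -348920 + 3 \sqrt{2}$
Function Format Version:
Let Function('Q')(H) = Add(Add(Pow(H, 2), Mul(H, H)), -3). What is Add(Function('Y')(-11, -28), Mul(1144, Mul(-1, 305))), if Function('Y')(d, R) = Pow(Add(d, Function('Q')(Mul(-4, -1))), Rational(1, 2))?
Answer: Add(-348920, Mul(3, Pow(2, Rational(1, 2)))) ≈ -3.4892e+5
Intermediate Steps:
Function('Q')(H) = Add(-3, Mul(2, Pow(H, 2))) (Function('Q')(H) = Add(Add(Pow(H, 2), Pow(H, 2)), -3) = Add(Mul(2, Pow(H, 2)), -3) = Add(-3, Mul(2, Pow(H, 2))))
Function('Y')(d, R) = Pow(Add(29, d), Rational(1, 2)) (Function('Y')(d, R) = Pow(Add(d, Add(-3, Mul(2, Pow(Mul(-4, -1), 2)))), Rational(1, 2)) = Pow(Add(d, Add(-3, Mul(2, Pow(4, 2)))), Rational(1, 2)) = Pow(Add(d, Add(-3, Mul(2, 16))), Rational(1, 2)) = Pow(Add(d, Add(-3, 32)), Rational(1, 2)) = Pow(Add(d, 29), Rational(1, 2)) = Pow(Add(29, d), Rational(1, 2)))
Add(Function('Y')(-11, -28), Mul(1144, Mul(-1, 305))) = Add(Pow(Add(29, -11), Rational(1, 2)), Mul(1144, Mul(-1, 305))) = Add(Pow(18, Rational(1, 2)), Mul(1144, -305)) = Add(Mul(3, Pow(2, Rational(1, 2))), -348920) = Add(-348920, Mul(3, Pow(2, Rational(1, 2))))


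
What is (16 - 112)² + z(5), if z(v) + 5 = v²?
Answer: 9236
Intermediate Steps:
z(v) = -5 + v²
(16 - 112)² + z(5) = (16 - 112)² + (-5 + 5²) = (-96)² + (-5 + 25) = 9216 + 20 = 9236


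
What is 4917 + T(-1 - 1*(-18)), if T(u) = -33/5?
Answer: 24552/5 ≈ 4910.4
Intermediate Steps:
T(u) = -33/5 (T(u) = -33*⅕ = -33/5)
4917 + T(-1 - 1*(-18)) = 4917 - 33/5 = 24552/5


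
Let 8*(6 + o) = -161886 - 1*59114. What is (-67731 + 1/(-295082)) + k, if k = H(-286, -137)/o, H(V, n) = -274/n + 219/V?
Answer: -39485064430114346/582968868053 ≈ -67731.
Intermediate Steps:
o = -27631 (o = -6 + (-161886 - 1*59114)/8 = -6 + (-161886 - 59114)/8 = -6 + (1/8)*(-221000) = -6 - 27625 = -27631)
k = -353/7902466 (k = (-274/(-137) + 219/(-286))/(-27631) = (-274*(-1/137) + 219*(-1/286))*(-1/27631) = (2 - 219/286)*(-1/27631) = (353/286)*(-1/27631) = -353/7902466 ≈ -4.4670e-5)
(-67731 + 1/(-295082)) + k = (-67731 + 1/(-295082)) - 353/7902466 = (-67731 - 1/295082) - 353/7902466 = -19986198943/295082 - 353/7902466 = -39485064430114346/582968868053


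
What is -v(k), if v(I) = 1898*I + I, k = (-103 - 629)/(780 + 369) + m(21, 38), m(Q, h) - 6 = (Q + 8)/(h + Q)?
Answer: -251224407/22597 ≈ -11118.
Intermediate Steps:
m(Q, h) = 6 + (8 + Q)/(Q + h) (m(Q, h) = 6 + (Q + 8)/(h + Q) = 6 + (8 + Q)/(Q + h))
k = 132293/22597 (k = (-103 - 629)/(780 + 369) + (8 + 6*38 + 7*21)/(21 + 38) = -732/1149 + (8 + 228 + 147)/59 = -732*1/1149 + (1/59)*383 = -244/383 + 383/59 = 132293/22597 ≈ 5.8544)
v(I) = 1899*I
-v(k) = -1899*132293/22597 = -1*251224407/22597 = -251224407/22597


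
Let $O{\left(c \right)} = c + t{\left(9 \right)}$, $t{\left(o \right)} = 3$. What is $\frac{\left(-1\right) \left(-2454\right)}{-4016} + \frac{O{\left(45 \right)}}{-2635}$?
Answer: $- \frac{3329529}{5291080} \approx -0.62927$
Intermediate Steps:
$O{\left(c \right)} = 3 + c$ ($O{\left(c \right)} = c + 3 = 3 + c$)
$\frac{\left(-1\right) \left(-2454\right)}{-4016} + \frac{O{\left(45 \right)}}{-2635} = \frac{\left(-1\right) \left(-2454\right)}{-4016} + \frac{3 + 45}{-2635} = 2454 \left(- \frac{1}{4016}\right) + 48 \left(- \frac{1}{2635}\right) = - \frac{1227}{2008} - \frac{48}{2635} = - \frac{3329529}{5291080}$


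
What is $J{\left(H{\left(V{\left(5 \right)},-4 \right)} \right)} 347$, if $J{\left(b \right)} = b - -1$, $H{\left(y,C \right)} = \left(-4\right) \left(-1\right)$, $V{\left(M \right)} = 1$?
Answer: $1735$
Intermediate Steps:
$H{\left(y,C \right)} = 4$
$J{\left(b \right)} = 1 + b$ ($J{\left(b \right)} = b + 1 = 1 + b$)
$J{\left(H{\left(V{\left(5 \right)},-4 \right)} \right)} 347 = \left(1 + 4\right) 347 = 5 \cdot 347 = 1735$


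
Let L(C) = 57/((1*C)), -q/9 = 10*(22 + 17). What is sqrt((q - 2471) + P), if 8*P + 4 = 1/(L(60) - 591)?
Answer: 6*I*sqrt(23139034969)/11801 ≈ 77.34*I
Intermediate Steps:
q = -3510 (q = -90*(22 + 17) = -90*39 = -9*390 = -3510)
L(C) = 57/C
P = -5903/11801 (P = -1/2 + 1/(8*(57/60 - 591)) = -1/2 + 1/(8*(57*(1/60) - 591)) = -1/2 + 1/(8*(19/20 - 591)) = -1/2 + 1/(8*(-11801/20)) = -1/2 + (1/8)*(-20/11801) = -1/2 - 5/23602 = -5903/11801 ≈ -0.50021)
sqrt((q - 2471) + P) = sqrt((-3510 - 2471) - 5903/11801) = sqrt(-5981 - 5903/11801) = sqrt(-70587684/11801) = 6*I*sqrt(23139034969)/11801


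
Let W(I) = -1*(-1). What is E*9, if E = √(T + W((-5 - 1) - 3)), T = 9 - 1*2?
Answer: 18*√2 ≈ 25.456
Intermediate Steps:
T = 7 (T = 9 - 2 = 7)
W(I) = 1
E = 2*√2 (E = √(7 + 1) = √8 = 2*√2 ≈ 2.8284)
E*9 = (2*√2)*9 = 18*√2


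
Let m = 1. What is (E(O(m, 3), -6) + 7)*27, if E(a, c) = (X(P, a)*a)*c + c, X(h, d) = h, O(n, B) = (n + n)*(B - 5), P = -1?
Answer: -621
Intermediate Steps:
O(n, B) = 2*n*(-5 + B) (O(n, B) = (2*n)*(-5 + B) = 2*n*(-5 + B))
E(a, c) = c - a*c (E(a, c) = (-a)*c + c = -a*c + c = c - a*c)
(E(O(m, 3), -6) + 7)*27 = (-6*(1 - 2*(-5 + 3)) + 7)*27 = (-6*(1 - 2*(-2)) + 7)*27 = (-6*(1 - 1*(-4)) + 7)*27 = (-6*(1 + 4) + 7)*27 = (-6*5 + 7)*27 = (-30 + 7)*27 = -23*27 = -621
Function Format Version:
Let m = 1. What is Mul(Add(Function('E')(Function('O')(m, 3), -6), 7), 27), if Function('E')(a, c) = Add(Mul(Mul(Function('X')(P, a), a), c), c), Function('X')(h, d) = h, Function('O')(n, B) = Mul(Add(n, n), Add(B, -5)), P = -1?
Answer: -621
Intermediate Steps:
Function('O')(n, B) = Mul(2, n, Add(-5, B)) (Function('O')(n, B) = Mul(Mul(2, n), Add(-5, B)) = Mul(2, n, Add(-5, B)))
Function('E')(a, c) = Add(c, Mul(-1, a, c)) (Function('E')(a, c) = Add(Mul(Mul(-1, a), c), c) = Add(Mul(-1, a, c), c) = Add(c, Mul(-1, a, c)))
Mul(Add(Function('E')(Function('O')(m, 3), -6), 7), 27) = Mul(Add(Mul(-6, Add(1, Mul(-1, Mul(2, 1, Add(-5, 3))))), 7), 27) = Mul(Add(Mul(-6, Add(1, Mul(-1, Mul(2, 1, -2)))), 7), 27) = Mul(Add(Mul(-6, Add(1, Mul(-1, -4))), 7), 27) = Mul(Add(Mul(-6, Add(1, 4)), 7), 27) = Mul(Add(Mul(-6, 5), 7), 27) = Mul(Add(-30, 7), 27) = Mul(-23, 27) = -621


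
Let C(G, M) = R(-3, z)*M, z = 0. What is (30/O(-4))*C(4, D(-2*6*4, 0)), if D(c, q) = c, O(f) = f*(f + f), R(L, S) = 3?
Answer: -135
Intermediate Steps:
O(f) = 2*f² (O(f) = f*(2*f) = 2*f²)
C(G, M) = 3*M
(30/O(-4))*C(4, D(-2*6*4, 0)) = (30/(2*(-4)²))*(3*(-2*6*4)) = (30/(2*16))*(3*(-12*4)) = (30/32)*(3*(-48)) = ((1/32)*30)*(-144) = (15/16)*(-144) = -135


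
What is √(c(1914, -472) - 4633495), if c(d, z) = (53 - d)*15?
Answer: I*√4661410 ≈ 2159.0*I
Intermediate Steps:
c(d, z) = 795 - 15*d
√(c(1914, -472) - 4633495) = √((795 - 15*1914) - 4633495) = √((795 - 28710) - 4633495) = √(-27915 - 4633495) = √(-4661410) = I*√4661410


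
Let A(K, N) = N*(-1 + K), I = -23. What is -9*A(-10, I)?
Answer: -2277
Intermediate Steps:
-9*A(-10, I) = -(-207)*(-1 - 10) = -(-207)*(-11) = -9*253 = -2277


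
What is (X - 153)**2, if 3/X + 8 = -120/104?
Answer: 332916516/14161 ≈ 23509.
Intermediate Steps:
X = -39/119 (X = 3/(-8 - 120/104) = 3/(-8 - 120*1/104) = 3/(-8 - 15/13) = 3/(-119/13) = 3*(-13/119) = -39/119 ≈ -0.32773)
(X - 153)**2 = (-39/119 - 153)**2 = (-18246/119)**2 = 332916516/14161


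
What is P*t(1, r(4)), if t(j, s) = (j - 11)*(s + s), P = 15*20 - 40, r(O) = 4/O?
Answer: -5200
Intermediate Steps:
P = 260 (P = 300 - 40 = 260)
t(j, s) = 2*s*(-11 + j) (t(j, s) = (-11 + j)*(2*s) = 2*s*(-11 + j))
P*t(1, r(4)) = 260*(2*(4/4)*(-11 + 1)) = 260*(2*(4*(¼))*(-10)) = 260*(2*1*(-10)) = 260*(-20) = -5200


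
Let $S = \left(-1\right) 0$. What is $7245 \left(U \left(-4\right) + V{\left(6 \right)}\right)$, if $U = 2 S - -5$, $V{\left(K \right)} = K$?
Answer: $-101430$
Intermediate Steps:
$S = 0$
$U = 5$ ($U = 2 \cdot 0 - -5 = 0 + 5 = 5$)
$7245 \left(U \left(-4\right) + V{\left(6 \right)}\right) = 7245 \left(5 \left(-4\right) + 6\right) = 7245 \left(-20 + 6\right) = 7245 \left(-14\right) = -101430$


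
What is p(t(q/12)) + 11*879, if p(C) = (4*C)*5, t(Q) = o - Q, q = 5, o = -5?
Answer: 28682/3 ≈ 9560.7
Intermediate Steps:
t(Q) = -5 - Q
p(C) = 20*C
p(t(q/12)) + 11*879 = 20*(-5 - 5/12) + 11*879 = 20*(-5 - 5/12) + 9669 = 20*(-65/12) + 9669 = -325/3 + 9669 = 28682/3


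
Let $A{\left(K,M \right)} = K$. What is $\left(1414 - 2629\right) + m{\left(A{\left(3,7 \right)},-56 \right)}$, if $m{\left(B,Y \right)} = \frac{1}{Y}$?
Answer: $- \frac{68041}{56} \approx -1215.0$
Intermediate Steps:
$\left(1414 - 2629\right) + m{\left(A{\left(3,7 \right)},-56 \right)} = \left(1414 - 2629\right) + \frac{1}{-56} = -1215 - \frac{1}{56} = - \frac{68041}{56}$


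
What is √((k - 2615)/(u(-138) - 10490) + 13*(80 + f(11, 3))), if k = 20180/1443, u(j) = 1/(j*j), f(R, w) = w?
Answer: √58964687190412791095651/7391547683 ≈ 32.852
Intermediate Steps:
u(j) = j⁻²
k = 20180/1443 (k = 20180*(1/1443) = 20180/1443 ≈ 13.985)
√((k - 2615)/(u(-138) - 10490) + 13*(80 + f(11, 3))) = √((20180/1443 - 2615)/((-138)⁻² - 10490) + 13*(80 + 3)) = √(-3753265/(1443*(1/19044 - 10490)) + 13*83) = √(-3753265/(1443*(-199771559/19044)) + 1079) = √(-3753265/1443*(-19044/199771559) + 1079) = √(23825726220/96090119879 + 1079) = √(103705065075661/96090119879) = √58964687190412791095651/7391547683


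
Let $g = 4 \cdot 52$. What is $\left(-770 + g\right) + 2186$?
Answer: $1624$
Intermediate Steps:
$g = 208$
$\left(-770 + g\right) + 2186 = \left(-770 + 208\right) + 2186 = -562 + 2186 = 1624$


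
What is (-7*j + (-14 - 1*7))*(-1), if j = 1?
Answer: 28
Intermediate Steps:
(-7*j + (-14 - 1*7))*(-1) = (-7*1 + (-14 - 1*7))*(-1) = (-7 + (-14 - 7))*(-1) = (-7 - 21)*(-1) = -28*(-1) = 28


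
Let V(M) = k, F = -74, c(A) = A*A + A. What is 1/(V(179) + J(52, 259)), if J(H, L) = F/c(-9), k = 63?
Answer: 36/2231 ≈ 0.016136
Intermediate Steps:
c(A) = A + A**2 (c(A) = A**2 + A = A + A**2)
V(M) = 63
J(H, L) = -37/36 (J(H, L) = -74*(-1/(9*(1 - 9))) = -74/((-9*(-8))) = -74/72 = -74*1/72 = -37/36)
1/(V(179) + J(52, 259)) = 1/(63 - 37/36) = 1/(2231/36) = 36/2231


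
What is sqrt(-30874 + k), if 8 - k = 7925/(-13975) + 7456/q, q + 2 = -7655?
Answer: I*sqrt(3345899381470295)/329251 ≈ 175.68*I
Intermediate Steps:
q = -7657 (q = -2 - 7655 = -7657)
k = 3141329/329251 (k = 8 - (7925/(-13975) + 7456/(-7657)) = 8 - (7925*(-1/13975) + 7456*(-1/7657)) = 8 - (-317/559 - 7456/7657) = 8 - 1*(-507321/329251) = 8 + 507321/329251 = 3141329/329251 ≈ 9.5408)
sqrt(-30874 + k) = sqrt(-30874 + 3141329/329251) = sqrt(-10162154045/329251) = I*sqrt(3345899381470295)/329251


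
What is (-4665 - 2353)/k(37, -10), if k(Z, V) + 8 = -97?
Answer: 7018/105 ≈ 66.838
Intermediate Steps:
k(Z, V) = -105 (k(Z, V) = -8 - 97 = -105)
(-4665 - 2353)/k(37, -10) = (-4665 - 2353)/(-105) = -7018*(-1/105) = 7018/105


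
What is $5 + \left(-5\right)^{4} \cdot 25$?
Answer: $15630$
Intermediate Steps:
$5 + \left(-5\right)^{4} \cdot 25 = 5 + 625 \cdot 25 = 5 + 15625 = 15630$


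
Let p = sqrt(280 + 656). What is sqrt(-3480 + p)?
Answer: sqrt(-3480 + 6*sqrt(26)) ≈ 58.732*I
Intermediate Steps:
p = 6*sqrt(26) (p = sqrt(936) = 6*sqrt(26) ≈ 30.594)
sqrt(-3480 + p) = sqrt(-3480 + 6*sqrt(26))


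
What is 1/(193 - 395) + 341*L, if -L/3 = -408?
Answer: 84311567/202 ≈ 4.1738e+5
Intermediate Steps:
L = 1224 (L = -3*(-408) = 1224)
1/(193 - 395) + 341*L = 1/(193 - 395) + 341*1224 = 1/(-202) + 417384 = -1/202 + 417384 = 84311567/202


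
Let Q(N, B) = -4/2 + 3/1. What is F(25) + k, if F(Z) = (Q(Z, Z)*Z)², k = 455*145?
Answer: 66600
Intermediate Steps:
Q(N, B) = 1 (Q(N, B) = -4*½ + 3*1 = -2 + 3 = 1)
k = 65975
F(Z) = Z² (F(Z) = (1*Z)² = Z²)
F(25) + k = 25² + 65975 = 625 + 65975 = 66600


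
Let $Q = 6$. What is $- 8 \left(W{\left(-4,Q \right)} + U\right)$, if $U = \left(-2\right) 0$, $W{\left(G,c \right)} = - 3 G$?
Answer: $-96$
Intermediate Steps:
$U = 0$
$- 8 \left(W{\left(-4,Q \right)} + U\right) = - 8 \left(\left(-3\right) \left(-4\right) + 0\right) = - 8 \left(12 + 0\right) = \left(-8\right) 12 = -96$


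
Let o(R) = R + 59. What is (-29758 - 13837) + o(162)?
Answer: -43374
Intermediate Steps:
o(R) = 59 + R
(-29758 - 13837) + o(162) = (-29758 - 13837) + (59 + 162) = -43595 + 221 = -43374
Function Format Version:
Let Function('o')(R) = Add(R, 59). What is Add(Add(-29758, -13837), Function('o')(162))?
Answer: -43374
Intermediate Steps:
Function('o')(R) = Add(59, R)
Add(Add(-29758, -13837), Function('o')(162)) = Add(Add(-29758, -13837), Add(59, 162)) = Add(-43595, 221) = -43374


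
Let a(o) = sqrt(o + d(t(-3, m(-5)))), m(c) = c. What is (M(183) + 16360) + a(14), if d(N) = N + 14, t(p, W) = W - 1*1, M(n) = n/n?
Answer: 16361 + sqrt(22) ≈ 16366.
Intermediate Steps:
M(n) = 1
t(p, W) = -1 + W (t(p, W) = W - 1 = -1 + W)
d(N) = 14 + N
a(o) = sqrt(8 + o) (a(o) = sqrt(o + (14 + (-1 - 5))) = sqrt(o + (14 - 6)) = sqrt(o + 8) = sqrt(8 + o))
(M(183) + 16360) + a(14) = (1 + 16360) + sqrt(8 + 14) = 16361 + sqrt(22)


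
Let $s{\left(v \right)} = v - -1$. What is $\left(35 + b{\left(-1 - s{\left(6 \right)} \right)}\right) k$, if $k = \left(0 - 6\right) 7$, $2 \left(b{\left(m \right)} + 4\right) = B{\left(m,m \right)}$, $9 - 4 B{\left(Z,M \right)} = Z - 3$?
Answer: $-1407$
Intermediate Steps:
$s{\left(v \right)} = 1 + v$ ($s{\left(v \right)} = v + 1 = 1 + v$)
$B{\left(Z,M \right)} = 3 - \frac{Z}{4}$ ($B{\left(Z,M \right)} = \frac{9}{4} - \frac{Z - 3}{4} = \frac{9}{4} - \frac{-3 + Z}{4} = \frac{9}{4} - \left(- \frac{3}{4} + \frac{Z}{4}\right) = 3 - \frac{Z}{4}$)
$b{\left(m \right)} = - \frac{5}{2} - \frac{m}{8}$ ($b{\left(m \right)} = -4 + \frac{3 - \frac{m}{4}}{2} = -4 - \left(- \frac{3}{2} + \frac{m}{8}\right) = - \frac{5}{2} - \frac{m}{8}$)
$k = -42$ ($k = \left(-6\right) 7 = -42$)
$\left(35 + b{\left(-1 - s{\left(6 \right)} \right)}\right) k = \left(35 - \left(\frac{5}{2} + \frac{-1 - \left(1 + 6\right)}{8}\right)\right) \left(-42\right) = \left(35 - \left(\frac{5}{2} + \frac{-1 - 7}{8}\right)\right) \left(-42\right) = \left(35 - \frac{3}{2}\right) \left(-42\right) = \frac{67}{2} \left(-42\right) = -1407$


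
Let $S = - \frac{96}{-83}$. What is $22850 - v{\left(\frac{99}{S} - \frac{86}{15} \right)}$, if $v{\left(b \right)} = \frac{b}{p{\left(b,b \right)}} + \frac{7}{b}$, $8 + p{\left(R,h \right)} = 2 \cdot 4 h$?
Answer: $\frac{265243795249671}{11608152392} \approx 22850.0$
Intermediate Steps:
$S = \frac{96}{83}$ ($S = \left(-96\right) \left(- \frac{1}{83}\right) = \frac{96}{83} \approx 1.1566$)
$p{\left(R,h \right)} = -8 + 8 h$ ($p{\left(R,h \right)} = -8 + 2 \cdot 4 h = -8 + 8 h$)
$v{\left(b \right)} = \frac{7}{b} + \frac{b}{-8 + 8 b}$ ($v{\left(b \right)} = \frac{b}{-8 + 8 b} + \frac{7}{b} = \frac{7}{b} + \frac{b}{-8 + 8 b}$)
$22850 - v{\left(\frac{99}{S} - \frac{86}{15} \right)} = 22850 - \frac{-56 + \left(\frac{99}{\frac{96}{83}} - \frac{86}{15}\right)^{2} + 56 \left(\frac{99}{\frac{96}{83}} - \frac{86}{15}\right)}{8 \left(\frac{99}{\frac{96}{83}} - \frac{86}{15}\right) \left(-1 + \left(\frac{99}{\frac{96}{83}} - \frac{86}{15}\right)\right)} = 22850 - \frac{-56 + \left(99 \cdot \frac{83}{96} - \frac{86}{15}\right)^{2} + 56 \left(99 \cdot \frac{83}{96} - \frac{86}{15}\right)}{8 \left(99 \cdot \frac{83}{96} - \frac{86}{15}\right) \left(-1 + \left(99 \cdot \frac{83}{96} - \frac{86}{15}\right)\right)} = 22850 - \frac{-56 + \left(\frac{2739}{32} - \frac{86}{15}\right)^{2} + 56 \left(\frac{2739}{32} - \frac{86}{15}\right)}{8 \left(\frac{2739}{32} - \frac{86}{15}\right) \left(-1 + \left(\frac{2739}{32} - \frac{86}{15}\right)\right)} = 22850 - \frac{-56 + \left(\frac{38333}{480}\right)^{2} + 56 \cdot \frac{38333}{480}}{8 \cdot \frac{38333}{480} \left(-1 + \frac{38333}{480}\right)} = 22850 - \frac{1}{8} \cdot \frac{480}{38333} \frac{1}{\frac{37853}{480}} \left(-56 + \frac{1469418889}{230400} + \frac{268331}{60}\right) = 22850 - \frac{1}{8} \cdot \frac{480}{38333} \cdot \frac{480}{37853} \cdot \frac{2486907529}{230400} = 22850 - \frac{2486907529}{11608152392} = \frac{265243795249671}{11608152392}$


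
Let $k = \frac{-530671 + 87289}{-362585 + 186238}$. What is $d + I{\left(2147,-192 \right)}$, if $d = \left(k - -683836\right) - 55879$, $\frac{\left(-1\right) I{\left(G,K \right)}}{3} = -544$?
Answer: $\frac{111026574765}{176347} \approx 6.2959 \cdot 10^{5}$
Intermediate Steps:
$I{\left(G,K \right)} = 1632$ ($I{\left(G,K \right)} = \left(-3\right) \left(-544\right) = 1632$)
$k = \frac{443382}{176347}$ ($k = - \frac{443382}{-176347} = \left(-443382\right) \left(- \frac{1}{176347}\right) = \frac{443382}{176347} \approx 2.5143$)
$d = \frac{110738776461}{176347}$ ($d = \left(\frac{443382}{176347} - -683836\right) - 55879 = \left(\frac{443382}{176347} + 683836\right) - 55879 = \frac{120592870474}{176347} - 55879 = \frac{110738776461}{176347} \approx 6.2796 \cdot 10^{5}$)
$d + I{\left(2147,-192 \right)} = \frac{110738776461}{176347} + 1632 = \frac{111026574765}{176347}$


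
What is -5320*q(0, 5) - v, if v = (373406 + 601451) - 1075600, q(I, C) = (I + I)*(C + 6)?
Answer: 100743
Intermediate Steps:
q(I, C) = 2*I*(6 + C) (q(I, C) = (2*I)*(6 + C) = 2*I*(6 + C))
v = -100743 (v = 974857 - 1075600 = -100743)
-5320*q(0, 5) - v = -10640*0*(6 + 5) - 1*(-100743) = -10640*0*11 + 100743 = -5320*0 + 100743 = 0 + 100743 = 100743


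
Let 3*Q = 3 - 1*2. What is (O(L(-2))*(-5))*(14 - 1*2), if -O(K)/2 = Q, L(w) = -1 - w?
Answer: 40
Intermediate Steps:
Q = ⅓ (Q = (3 - 1*2)/3 = (3 - 2)/3 = (⅓)*1 = ⅓ ≈ 0.33333)
O(K) = -⅔ (O(K) = -2*⅓ = -⅔)
(O(L(-2))*(-5))*(14 - 1*2) = (-⅔*(-5))*(14 - 1*2) = 10*(14 - 2)/3 = (10/3)*12 = 40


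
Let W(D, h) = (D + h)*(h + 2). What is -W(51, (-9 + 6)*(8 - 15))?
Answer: -1656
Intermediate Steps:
W(D, h) = (2 + h)*(D + h) (W(D, h) = (D + h)*(2 + h) = (2 + h)*(D + h))
-W(51, (-9 + 6)*(8 - 15)) = -(((-9 + 6)*(8 - 15))**2 + 2*51 + 2*((-9 + 6)*(8 - 15)) + 51*((-9 + 6)*(8 - 15))) = -((-3*(-7))**2 + 102 + 2*(-3*(-7)) + 51*(-3*(-7))) = -(21**2 + 102 + 2*21 + 51*21) = -(441 + 102 + 42 + 1071) = -1*1656 = -1656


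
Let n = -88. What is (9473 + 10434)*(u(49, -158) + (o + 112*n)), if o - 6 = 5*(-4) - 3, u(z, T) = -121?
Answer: -198950558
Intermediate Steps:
o = -17 (o = 6 + (5*(-4) - 3) = 6 + (-20 - 3) = 6 - 23 = -17)
(9473 + 10434)*(u(49, -158) + (o + 112*n)) = (9473 + 10434)*(-121 + (-17 + 112*(-88))) = 19907*(-121 + (-17 - 9856)) = 19907*(-121 - 9873) = 19907*(-9994) = -198950558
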